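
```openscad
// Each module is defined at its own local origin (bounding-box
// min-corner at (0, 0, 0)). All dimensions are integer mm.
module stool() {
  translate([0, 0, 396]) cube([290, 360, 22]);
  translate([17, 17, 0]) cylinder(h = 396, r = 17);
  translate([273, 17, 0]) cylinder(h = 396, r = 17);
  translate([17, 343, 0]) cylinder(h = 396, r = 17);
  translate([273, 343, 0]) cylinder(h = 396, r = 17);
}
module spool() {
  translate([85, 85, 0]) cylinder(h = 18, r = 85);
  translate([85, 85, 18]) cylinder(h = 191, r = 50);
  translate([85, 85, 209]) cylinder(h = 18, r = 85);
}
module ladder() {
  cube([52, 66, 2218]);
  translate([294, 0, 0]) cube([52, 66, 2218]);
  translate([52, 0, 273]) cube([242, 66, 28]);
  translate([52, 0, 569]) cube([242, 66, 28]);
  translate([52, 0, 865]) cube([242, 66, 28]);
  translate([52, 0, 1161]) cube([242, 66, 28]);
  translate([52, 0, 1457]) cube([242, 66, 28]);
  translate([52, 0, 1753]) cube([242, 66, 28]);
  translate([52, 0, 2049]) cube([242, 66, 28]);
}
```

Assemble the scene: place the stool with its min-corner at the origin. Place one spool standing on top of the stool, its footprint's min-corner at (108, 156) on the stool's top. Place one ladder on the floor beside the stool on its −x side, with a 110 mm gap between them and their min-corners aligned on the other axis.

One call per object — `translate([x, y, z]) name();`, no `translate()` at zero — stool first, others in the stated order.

stool();
translate([108, 156, 418]) spool();
translate([-456, 0, 0]) ladder();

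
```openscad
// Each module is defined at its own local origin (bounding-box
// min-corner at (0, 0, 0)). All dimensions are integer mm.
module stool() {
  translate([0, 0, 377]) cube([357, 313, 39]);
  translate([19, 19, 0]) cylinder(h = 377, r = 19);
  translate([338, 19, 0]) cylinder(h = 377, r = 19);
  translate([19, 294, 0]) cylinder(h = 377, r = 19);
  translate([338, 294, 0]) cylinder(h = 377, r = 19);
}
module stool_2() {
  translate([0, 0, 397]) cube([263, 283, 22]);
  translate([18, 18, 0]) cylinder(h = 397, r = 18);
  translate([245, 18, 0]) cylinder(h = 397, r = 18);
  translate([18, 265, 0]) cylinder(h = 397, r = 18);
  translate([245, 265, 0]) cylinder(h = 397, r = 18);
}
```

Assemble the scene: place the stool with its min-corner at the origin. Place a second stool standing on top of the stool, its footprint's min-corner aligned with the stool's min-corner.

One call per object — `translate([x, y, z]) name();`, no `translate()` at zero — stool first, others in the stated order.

stool();
translate([0, 0, 416]) stool_2();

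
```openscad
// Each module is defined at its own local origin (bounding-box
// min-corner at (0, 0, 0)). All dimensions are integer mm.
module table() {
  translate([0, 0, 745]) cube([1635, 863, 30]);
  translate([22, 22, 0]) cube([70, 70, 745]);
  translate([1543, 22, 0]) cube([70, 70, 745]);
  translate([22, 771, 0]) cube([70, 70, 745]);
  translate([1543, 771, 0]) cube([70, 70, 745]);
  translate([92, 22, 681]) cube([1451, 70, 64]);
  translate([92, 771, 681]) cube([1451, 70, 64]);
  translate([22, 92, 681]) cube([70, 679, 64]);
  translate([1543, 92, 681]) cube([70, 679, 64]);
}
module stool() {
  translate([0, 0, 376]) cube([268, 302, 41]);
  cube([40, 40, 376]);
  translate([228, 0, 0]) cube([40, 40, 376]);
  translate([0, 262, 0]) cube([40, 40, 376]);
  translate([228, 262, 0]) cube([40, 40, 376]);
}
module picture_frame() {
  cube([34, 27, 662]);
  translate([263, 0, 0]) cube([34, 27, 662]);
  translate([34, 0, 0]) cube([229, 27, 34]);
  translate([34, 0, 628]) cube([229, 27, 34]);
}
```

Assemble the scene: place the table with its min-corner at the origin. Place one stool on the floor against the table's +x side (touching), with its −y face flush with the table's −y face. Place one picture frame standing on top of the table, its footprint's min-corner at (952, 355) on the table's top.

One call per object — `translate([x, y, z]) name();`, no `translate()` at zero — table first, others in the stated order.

table();
translate([1635, 0, 0]) stool();
translate([952, 355, 775]) picture_frame();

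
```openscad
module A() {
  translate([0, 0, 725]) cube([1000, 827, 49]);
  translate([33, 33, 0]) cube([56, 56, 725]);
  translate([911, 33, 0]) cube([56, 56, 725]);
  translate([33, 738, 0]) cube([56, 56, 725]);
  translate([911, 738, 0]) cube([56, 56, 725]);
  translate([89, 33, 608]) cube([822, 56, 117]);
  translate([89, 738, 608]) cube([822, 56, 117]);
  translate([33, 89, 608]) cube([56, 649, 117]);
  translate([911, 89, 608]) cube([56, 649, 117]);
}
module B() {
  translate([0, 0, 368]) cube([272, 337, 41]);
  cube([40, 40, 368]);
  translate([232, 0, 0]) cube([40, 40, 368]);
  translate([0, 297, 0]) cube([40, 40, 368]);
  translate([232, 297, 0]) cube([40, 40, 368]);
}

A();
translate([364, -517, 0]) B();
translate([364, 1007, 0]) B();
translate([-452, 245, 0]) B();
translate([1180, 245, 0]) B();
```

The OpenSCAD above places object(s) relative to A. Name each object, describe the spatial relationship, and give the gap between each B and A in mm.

A is a table. B is a stool. Four stools sit around the table at the −y, +y, −x, +x sides. The gap between each stool and the table is 180 mm.

Each stool's nearest face is 180 mm from the table's bounding box.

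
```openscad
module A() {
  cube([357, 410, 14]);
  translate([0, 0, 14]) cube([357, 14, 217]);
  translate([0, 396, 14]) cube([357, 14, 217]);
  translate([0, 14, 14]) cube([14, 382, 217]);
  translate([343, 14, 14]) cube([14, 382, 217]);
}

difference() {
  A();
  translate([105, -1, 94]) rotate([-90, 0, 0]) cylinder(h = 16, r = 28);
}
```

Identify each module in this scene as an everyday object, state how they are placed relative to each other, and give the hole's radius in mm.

A is an open box. The open box has a circular hole through its front wall. The hole's radius is 28 mm.

The subtracted cylinder has r = 28 mm.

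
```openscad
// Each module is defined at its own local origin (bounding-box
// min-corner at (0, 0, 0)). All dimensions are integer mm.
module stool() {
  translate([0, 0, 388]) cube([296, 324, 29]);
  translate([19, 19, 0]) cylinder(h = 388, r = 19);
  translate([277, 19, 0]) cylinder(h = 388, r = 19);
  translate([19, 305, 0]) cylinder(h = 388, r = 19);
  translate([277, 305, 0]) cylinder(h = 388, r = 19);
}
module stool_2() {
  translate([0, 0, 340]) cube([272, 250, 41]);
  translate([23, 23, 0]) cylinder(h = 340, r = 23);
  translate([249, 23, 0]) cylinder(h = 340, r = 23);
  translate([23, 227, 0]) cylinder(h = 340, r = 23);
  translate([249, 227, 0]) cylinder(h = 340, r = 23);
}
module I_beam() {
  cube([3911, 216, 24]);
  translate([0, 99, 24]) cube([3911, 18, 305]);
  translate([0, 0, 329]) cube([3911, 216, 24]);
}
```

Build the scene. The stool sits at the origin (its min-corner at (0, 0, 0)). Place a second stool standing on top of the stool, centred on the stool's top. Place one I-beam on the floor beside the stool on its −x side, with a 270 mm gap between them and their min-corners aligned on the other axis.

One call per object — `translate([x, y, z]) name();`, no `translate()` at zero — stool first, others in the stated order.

stool();
translate([12, 37, 417]) stool_2();
translate([-4181, 0, 0]) I_beam();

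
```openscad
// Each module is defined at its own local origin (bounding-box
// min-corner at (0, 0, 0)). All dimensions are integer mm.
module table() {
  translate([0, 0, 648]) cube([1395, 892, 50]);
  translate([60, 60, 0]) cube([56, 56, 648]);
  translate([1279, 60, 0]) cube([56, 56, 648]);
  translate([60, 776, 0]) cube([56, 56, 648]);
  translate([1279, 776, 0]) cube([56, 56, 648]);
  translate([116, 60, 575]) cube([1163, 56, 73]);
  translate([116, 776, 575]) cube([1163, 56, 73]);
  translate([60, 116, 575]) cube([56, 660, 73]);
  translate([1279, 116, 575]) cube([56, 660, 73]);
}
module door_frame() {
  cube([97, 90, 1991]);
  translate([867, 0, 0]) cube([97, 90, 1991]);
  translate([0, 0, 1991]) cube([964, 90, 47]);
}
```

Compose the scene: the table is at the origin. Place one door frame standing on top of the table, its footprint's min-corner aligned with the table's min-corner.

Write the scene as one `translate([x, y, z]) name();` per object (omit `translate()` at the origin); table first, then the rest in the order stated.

table();
translate([0, 0, 698]) door_frame();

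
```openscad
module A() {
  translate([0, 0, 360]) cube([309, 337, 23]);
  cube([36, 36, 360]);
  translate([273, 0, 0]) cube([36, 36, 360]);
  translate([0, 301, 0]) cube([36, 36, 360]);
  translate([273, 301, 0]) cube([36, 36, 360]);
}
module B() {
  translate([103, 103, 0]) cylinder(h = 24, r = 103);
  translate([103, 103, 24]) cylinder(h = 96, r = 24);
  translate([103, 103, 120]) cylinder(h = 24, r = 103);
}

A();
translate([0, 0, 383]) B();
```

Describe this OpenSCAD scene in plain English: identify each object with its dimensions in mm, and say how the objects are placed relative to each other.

A is a simple wooden stool: a rectangular seat 309 mm (x) by 337 mm (y), 23 mm thick, top face at z = 383 mm, on four square legs, each 36×36 mm in cross-section. The legs rest on z = 0, each flush with a corner of the seat.

B is a spool: two coaxial disc flanges of radius 103 mm and thickness 24 mm, joined by a core cylinder of radius 24 mm and height 96 mm. The lower flange rests on z = 0 and the three cylinders share a vertical axis.

The spool is on top of the stool.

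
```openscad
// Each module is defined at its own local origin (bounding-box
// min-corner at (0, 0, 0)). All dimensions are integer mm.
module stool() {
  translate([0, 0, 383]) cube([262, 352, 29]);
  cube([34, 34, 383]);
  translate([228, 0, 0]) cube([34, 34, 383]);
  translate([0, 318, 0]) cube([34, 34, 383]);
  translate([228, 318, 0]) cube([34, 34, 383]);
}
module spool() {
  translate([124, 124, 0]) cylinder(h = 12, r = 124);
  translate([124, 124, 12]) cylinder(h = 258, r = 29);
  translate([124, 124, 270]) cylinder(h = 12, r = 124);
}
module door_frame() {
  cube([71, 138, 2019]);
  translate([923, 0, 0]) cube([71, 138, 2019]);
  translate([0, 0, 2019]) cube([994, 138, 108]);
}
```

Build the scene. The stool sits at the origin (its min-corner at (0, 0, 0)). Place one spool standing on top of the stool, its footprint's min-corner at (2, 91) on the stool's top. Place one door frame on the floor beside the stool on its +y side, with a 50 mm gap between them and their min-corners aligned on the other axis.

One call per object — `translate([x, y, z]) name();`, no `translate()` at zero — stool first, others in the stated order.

stool();
translate([2, 91, 412]) spool();
translate([0, 402, 0]) door_frame();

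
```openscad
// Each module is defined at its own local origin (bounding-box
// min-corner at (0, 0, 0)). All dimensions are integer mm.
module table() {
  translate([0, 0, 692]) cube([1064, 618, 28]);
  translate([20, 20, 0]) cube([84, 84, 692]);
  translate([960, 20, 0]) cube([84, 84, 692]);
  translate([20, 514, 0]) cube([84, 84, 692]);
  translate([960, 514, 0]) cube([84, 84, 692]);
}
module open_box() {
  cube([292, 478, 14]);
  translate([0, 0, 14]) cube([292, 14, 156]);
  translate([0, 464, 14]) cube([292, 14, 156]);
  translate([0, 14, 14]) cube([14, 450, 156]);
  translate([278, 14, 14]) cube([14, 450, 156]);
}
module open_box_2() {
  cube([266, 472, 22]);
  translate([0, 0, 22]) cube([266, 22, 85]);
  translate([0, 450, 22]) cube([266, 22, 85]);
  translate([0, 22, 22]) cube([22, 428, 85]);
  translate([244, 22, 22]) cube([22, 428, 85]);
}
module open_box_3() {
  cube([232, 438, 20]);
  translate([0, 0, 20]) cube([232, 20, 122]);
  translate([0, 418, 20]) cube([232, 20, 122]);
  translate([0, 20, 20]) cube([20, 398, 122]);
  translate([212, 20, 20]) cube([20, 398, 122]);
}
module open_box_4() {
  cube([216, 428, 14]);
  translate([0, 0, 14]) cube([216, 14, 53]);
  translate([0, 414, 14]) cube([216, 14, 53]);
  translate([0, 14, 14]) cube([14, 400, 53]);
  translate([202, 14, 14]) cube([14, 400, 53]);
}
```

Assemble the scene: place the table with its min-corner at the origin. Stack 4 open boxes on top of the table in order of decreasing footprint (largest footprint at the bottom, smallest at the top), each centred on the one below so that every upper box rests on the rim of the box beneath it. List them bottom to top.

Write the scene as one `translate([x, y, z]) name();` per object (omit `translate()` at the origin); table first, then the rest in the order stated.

table();
translate([386, 70, 720]) open_box();
translate([399, 73, 890]) open_box_2();
translate([416, 90, 997]) open_box_3();
translate([424, 95, 1139]) open_box_4();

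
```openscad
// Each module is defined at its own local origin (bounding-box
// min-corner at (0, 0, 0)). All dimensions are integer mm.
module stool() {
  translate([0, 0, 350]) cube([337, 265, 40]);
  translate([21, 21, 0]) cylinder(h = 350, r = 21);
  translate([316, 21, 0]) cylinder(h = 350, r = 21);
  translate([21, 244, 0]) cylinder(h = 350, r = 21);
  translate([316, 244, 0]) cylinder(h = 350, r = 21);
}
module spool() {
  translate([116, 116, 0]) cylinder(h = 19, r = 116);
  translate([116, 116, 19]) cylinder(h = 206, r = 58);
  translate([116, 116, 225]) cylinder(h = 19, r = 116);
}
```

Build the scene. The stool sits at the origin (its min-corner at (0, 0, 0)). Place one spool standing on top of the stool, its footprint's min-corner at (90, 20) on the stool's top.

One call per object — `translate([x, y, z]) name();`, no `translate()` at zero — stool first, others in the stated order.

stool();
translate([90, 20, 390]) spool();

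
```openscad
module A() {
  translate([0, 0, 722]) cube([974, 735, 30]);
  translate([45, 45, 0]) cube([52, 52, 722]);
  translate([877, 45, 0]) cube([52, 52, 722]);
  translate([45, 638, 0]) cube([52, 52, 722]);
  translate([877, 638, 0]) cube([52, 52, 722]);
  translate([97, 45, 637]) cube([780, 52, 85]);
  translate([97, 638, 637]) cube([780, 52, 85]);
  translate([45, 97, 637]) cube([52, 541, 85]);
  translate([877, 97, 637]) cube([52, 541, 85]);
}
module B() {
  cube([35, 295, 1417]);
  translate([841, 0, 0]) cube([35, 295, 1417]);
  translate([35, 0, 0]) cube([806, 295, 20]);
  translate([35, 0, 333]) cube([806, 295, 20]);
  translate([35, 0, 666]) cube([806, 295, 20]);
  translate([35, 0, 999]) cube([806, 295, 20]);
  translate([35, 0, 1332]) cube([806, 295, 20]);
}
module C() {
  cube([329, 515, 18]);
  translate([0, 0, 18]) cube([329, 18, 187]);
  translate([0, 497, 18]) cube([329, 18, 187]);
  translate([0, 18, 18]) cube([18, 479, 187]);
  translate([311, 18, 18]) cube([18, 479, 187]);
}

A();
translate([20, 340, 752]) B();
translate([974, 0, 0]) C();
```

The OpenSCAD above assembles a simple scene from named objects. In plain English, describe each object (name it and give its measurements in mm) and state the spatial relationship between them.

A is a table with a 974×735 mm rectangular top, 30 mm thick, top surface at z = 752 mm, supported by four 52×52 mm square legs, each inset 45 mm from the nearest pair of top edges, running from the floor. Four apron rails, 52 mm thick and 85 mm tall, run between adjacent legs with their top edges flush with the underside of the top and their outer faces flush with the legs' outer faces.

B is an open bookshelf. Two side panels, each 35 mm thick, 295 mm deep and 1417 mm tall, stand 876 mm apart (outside-to-outside). Between them sit 5 shelves, each 20 mm thick and 295 mm deep, spanning the full gap between the sides. The bottom shelf rests on the floor (its underside at z = 0) and the clear gap between one shelf's top and the next shelf's underside is 313 mm.

C is an open-topped rectangular box: outside dimensions 329×515×205 mm, with a uniform wall and base thickness of 18 mm. The base is a full 329×515 slab on the floor; four walls sit on top of the base. The front and back walls (the −y and +y sides) span the full width; the two side walls fit between them.

The bookshelf is on top of the table. The open box is against the table's +x side, with their −y faces flush.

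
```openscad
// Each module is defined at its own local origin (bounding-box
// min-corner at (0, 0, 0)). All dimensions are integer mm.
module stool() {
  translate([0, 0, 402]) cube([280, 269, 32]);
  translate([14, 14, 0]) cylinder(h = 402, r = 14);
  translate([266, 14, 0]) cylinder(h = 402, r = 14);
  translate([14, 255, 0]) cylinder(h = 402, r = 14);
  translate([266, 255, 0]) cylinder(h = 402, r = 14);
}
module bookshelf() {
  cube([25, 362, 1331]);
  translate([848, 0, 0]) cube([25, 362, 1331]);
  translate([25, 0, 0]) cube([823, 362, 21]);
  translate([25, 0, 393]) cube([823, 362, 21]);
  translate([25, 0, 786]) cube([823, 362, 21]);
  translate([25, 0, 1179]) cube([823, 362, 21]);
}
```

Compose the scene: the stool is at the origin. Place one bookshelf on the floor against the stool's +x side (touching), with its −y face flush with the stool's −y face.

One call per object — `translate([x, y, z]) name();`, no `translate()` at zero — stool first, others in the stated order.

stool();
translate([280, 0, 0]) bookshelf();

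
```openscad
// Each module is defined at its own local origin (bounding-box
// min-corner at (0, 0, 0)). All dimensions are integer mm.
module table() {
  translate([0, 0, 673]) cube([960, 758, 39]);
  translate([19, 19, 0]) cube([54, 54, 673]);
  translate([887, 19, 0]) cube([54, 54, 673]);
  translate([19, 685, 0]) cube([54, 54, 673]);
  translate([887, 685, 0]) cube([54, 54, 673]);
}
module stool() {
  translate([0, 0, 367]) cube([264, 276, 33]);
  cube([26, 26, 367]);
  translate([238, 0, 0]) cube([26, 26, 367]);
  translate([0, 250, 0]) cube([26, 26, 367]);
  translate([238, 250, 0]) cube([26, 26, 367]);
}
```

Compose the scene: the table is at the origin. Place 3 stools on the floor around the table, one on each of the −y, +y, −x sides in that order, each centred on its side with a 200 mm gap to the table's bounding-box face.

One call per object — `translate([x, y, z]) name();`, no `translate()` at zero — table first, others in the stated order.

table();
translate([348, -476, 0]) stool();
translate([348, 958, 0]) stool();
translate([-464, 241, 0]) stool();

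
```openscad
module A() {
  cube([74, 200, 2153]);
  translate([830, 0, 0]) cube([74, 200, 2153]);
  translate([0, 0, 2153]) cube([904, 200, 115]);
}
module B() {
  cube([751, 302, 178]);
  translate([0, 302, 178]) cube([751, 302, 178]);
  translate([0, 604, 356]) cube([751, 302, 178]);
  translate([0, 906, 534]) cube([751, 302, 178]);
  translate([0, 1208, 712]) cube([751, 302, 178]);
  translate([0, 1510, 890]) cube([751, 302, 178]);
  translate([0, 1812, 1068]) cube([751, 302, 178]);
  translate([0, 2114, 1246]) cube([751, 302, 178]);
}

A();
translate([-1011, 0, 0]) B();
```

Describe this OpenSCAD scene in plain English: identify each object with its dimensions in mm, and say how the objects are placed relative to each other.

A is a rectangular door frame: two vertical jambs of 74×200 mm section, 2153 mm tall, with a clear opening 756 mm wide between their inner faces. A header 115 mm tall and 200 mm deep lies on top of the jambs and spans the full outside width.

B is a straight staircase of 8 solid steps. Each step is 751 mm wide (x), 302 mm deep (y, the going) and 178 mm tall (the rise). The first step rests on the floor; each subsequent step sits one going further in +y and one rise higher in +z, directly behind and above the previous step with no overlap.

The staircase is on the floor beside the door frame on its −x side.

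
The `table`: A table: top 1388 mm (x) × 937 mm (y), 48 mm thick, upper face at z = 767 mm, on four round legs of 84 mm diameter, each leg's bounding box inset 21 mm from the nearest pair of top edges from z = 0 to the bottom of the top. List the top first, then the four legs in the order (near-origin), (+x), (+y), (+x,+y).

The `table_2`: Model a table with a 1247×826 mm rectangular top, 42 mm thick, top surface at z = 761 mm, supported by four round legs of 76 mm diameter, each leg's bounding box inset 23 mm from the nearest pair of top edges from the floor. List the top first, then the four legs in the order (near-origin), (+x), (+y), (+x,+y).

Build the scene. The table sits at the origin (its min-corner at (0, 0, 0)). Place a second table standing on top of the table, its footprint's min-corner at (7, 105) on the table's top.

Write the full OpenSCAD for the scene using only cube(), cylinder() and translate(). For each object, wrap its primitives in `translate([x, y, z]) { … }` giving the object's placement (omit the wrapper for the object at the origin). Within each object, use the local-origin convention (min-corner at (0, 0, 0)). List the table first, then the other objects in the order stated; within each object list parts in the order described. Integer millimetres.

translate([0, 0, 719]) cube([1388, 937, 48]);
translate([63, 63, 0]) cylinder(h = 719, r = 42);
translate([1325, 63, 0]) cylinder(h = 719, r = 42);
translate([63, 874, 0]) cylinder(h = 719, r = 42);
translate([1325, 874, 0]) cylinder(h = 719, r = 42);
translate([7, 105, 767]) {
  translate([0, 0, 719]) cube([1247, 826, 42]);
  translate([61, 61, 0]) cylinder(h = 719, r = 38);
  translate([1186, 61, 0]) cylinder(h = 719, r = 38);
  translate([61, 765, 0]) cylinder(h = 719, r = 38);
  translate([1186, 765, 0]) cylinder(h = 719, r = 38);
}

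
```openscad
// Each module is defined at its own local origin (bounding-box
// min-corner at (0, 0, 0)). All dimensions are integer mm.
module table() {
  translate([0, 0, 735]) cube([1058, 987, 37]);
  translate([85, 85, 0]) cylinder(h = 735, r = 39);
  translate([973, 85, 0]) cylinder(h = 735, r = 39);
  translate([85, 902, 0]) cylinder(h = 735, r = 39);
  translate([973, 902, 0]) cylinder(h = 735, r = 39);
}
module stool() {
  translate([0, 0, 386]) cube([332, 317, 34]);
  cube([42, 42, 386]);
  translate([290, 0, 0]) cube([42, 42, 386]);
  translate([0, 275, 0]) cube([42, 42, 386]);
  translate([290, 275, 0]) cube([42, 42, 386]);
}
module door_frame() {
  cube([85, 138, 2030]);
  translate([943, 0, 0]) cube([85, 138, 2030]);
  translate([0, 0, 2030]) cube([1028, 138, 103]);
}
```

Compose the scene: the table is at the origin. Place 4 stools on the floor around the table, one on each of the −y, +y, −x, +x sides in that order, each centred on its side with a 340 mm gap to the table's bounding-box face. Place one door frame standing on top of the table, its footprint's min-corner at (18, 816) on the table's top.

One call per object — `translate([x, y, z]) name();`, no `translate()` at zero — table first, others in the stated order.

table();
translate([363, -657, 0]) stool();
translate([363, 1327, 0]) stool();
translate([-672, 335, 0]) stool();
translate([1398, 335, 0]) stool();
translate([18, 816, 772]) door_frame();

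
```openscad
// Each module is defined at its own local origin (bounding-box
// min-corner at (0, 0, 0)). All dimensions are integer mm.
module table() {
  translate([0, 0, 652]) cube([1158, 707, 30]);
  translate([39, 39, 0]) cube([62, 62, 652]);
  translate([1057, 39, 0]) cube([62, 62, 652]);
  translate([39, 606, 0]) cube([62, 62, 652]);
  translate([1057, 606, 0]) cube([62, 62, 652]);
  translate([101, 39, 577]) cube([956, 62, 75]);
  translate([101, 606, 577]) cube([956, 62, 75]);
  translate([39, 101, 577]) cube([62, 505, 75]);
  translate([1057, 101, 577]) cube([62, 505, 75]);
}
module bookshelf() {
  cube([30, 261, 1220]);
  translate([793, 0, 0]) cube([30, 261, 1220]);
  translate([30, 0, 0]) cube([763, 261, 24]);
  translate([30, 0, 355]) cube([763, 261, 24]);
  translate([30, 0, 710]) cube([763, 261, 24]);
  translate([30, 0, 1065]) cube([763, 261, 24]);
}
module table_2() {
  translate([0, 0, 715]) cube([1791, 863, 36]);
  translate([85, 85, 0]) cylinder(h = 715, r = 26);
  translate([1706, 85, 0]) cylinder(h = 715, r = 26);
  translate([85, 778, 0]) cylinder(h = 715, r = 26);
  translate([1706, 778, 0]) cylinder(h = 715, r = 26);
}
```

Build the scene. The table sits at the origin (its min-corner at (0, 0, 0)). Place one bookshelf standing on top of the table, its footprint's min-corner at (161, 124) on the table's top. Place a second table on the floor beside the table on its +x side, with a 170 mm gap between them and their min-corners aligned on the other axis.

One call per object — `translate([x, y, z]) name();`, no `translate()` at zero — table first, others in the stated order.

table();
translate([161, 124, 682]) bookshelf();
translate([1328, 0, 0]) table_2();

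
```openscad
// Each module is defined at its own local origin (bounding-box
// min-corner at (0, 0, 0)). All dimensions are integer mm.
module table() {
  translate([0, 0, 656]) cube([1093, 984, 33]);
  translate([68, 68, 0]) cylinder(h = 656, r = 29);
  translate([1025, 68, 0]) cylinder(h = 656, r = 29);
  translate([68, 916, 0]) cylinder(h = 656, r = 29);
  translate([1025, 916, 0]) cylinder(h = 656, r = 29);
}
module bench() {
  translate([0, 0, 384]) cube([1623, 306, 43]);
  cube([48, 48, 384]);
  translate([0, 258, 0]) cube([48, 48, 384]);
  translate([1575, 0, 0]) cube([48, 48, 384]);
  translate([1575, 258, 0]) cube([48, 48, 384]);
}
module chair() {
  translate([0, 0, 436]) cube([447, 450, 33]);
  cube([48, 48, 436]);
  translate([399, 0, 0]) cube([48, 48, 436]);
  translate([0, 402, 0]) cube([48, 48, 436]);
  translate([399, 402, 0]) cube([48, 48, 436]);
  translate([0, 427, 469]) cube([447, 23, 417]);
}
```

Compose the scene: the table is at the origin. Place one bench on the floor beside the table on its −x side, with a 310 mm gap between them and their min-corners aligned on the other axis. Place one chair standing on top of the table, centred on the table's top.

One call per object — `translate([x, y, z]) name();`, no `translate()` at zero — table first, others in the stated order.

table();
translate([-1933, 0, 0]) bench();
translate([323, 267, 689]) chair();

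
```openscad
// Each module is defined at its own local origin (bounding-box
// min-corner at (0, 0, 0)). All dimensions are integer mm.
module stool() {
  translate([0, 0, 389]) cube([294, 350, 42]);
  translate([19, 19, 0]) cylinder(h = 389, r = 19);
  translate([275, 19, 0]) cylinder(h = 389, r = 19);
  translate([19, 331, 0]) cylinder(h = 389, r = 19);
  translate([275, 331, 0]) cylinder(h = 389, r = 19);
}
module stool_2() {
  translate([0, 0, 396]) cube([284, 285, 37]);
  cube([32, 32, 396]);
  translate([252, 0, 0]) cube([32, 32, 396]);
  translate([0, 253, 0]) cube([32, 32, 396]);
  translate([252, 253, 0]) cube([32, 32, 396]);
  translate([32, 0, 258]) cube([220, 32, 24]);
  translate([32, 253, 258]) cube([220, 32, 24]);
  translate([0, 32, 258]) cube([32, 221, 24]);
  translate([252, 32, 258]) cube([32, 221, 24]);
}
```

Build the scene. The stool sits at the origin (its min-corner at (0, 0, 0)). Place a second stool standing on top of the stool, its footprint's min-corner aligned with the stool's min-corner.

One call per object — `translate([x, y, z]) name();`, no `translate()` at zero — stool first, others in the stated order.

stool();
translate([0, 0, 431]) stool_2();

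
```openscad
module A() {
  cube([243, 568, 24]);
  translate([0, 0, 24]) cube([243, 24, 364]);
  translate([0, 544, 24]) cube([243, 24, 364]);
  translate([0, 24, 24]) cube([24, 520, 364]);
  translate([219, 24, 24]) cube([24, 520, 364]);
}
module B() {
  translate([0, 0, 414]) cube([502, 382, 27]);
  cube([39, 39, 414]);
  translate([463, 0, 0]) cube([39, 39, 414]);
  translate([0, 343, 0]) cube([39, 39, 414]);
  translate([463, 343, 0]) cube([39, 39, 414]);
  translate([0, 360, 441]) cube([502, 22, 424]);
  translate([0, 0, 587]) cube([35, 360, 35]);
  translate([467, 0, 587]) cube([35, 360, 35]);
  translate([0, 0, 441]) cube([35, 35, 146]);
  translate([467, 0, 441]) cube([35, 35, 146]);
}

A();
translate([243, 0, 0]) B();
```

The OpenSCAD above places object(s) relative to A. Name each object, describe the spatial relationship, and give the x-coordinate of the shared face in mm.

The open box's +x face and the chair's −x face are both at x = 243 mm.

A is an open box. B is a chair. The chair is against the open box's +x side, with their −y faces flush. The x-coordinate of the shared face is 243 mm.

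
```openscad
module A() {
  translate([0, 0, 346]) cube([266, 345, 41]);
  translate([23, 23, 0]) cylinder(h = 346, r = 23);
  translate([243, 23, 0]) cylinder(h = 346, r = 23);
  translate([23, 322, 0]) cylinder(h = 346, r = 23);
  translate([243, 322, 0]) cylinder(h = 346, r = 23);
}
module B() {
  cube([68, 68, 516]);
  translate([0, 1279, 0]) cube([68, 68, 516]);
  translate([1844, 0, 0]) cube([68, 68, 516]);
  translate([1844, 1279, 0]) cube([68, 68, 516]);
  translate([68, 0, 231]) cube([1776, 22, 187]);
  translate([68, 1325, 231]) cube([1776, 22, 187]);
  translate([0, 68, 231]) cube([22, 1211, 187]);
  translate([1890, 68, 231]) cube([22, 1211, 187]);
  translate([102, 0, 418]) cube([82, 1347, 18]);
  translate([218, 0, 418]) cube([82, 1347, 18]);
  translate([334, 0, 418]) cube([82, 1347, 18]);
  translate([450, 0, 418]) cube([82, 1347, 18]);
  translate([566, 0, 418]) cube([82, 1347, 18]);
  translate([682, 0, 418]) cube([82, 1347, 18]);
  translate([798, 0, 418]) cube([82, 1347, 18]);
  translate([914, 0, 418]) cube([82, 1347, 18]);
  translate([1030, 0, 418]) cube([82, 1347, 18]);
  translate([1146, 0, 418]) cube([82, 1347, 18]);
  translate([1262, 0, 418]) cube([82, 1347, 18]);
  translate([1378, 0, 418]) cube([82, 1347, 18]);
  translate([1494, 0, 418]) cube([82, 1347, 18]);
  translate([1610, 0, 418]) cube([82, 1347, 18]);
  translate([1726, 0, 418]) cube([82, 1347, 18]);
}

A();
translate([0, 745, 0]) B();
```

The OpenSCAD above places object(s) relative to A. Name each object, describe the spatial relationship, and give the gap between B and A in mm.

The bed frame's nearest face is 400 mm from the stool's +y face.

A is a stool. B is a bed frame. The bed frame is on the floor beside the stool on its +y side. The gap between the bed frame and the stool is 400 mm.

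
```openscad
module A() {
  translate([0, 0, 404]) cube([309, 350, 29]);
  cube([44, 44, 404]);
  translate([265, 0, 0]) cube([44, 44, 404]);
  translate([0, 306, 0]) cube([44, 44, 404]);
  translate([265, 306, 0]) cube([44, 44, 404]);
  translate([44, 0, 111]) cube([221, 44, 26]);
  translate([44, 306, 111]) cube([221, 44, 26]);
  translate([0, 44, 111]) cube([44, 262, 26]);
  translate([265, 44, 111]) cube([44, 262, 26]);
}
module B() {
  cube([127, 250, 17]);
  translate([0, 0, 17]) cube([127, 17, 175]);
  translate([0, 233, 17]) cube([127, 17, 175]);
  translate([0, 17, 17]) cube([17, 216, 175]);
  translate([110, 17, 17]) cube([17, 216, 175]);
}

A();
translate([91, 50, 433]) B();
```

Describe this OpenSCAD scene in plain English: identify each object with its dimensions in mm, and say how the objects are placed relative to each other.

A is a four-legged stool. The seat is a 309×350×29 mm slab whose top surface is at z = 433 mm; four square legs, each 44×44 mm in cross-section, run from the floor (z = 0) to the underside of the seat, each flush with a corner of the seat. Four stretchers, 44 mm wide and 26 mm tall, connect adjacent legs with their undersides at z = 111 mm, each running between the inner faces of the legs it joins and aligned with the legs' outer faces on the other axis.

B is an open-topped rectangular box: outside dimensions 127×250×192 mm, with a uniform wall and base thickness of 17 mm. The base is a full 127×250 slab on the floor; four walls sit on top of the base. The front and back walls (the −y and +y sides) span the full width; the two side walls fit between them.

The open box is on top of the stool, centred.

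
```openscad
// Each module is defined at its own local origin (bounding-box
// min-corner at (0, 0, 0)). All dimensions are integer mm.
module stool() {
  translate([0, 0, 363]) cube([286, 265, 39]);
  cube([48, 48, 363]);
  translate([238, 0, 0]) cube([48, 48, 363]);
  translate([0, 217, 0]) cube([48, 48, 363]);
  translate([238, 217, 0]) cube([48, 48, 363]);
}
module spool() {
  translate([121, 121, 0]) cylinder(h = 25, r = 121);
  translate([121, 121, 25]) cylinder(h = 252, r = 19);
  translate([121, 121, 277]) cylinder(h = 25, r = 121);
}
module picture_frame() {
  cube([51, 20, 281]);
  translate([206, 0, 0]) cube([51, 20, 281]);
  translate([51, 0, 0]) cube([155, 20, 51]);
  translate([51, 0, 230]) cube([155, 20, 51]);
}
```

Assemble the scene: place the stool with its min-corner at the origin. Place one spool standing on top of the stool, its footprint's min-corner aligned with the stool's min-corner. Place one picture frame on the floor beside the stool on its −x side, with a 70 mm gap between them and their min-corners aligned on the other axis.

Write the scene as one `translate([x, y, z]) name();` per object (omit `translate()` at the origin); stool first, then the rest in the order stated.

stool();
translate([0, 0, 402]) spool();
translate([-327, 0, 0]) picture_frame();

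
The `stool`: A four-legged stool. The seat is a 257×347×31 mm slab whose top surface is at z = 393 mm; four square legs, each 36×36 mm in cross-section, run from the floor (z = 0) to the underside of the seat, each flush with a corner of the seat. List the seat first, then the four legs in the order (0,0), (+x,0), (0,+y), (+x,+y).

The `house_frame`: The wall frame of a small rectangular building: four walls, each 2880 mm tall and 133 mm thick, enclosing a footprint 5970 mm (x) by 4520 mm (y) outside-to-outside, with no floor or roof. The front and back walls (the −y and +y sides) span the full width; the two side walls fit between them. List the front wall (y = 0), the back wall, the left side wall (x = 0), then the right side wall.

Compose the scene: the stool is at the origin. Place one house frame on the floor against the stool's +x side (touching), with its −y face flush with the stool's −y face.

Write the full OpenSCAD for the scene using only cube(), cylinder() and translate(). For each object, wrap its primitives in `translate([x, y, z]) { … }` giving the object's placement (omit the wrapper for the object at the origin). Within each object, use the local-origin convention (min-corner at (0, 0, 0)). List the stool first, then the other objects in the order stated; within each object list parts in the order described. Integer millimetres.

translate([0, 0, 362]) cube([257, 347, 31]);
cube([36, 36, 362]);
translate([221, 0, 0]) cube([36, 36, 362]);
translate([0, 311, 0]) cube([36, 36, 362]);
translate([221, 311, 0]) cube([36, 36, 362]);
translate([257, 0, 0]) {
  cube([5970, 133, 2880]);
  translate([0, 4387, 0]) cube([5970, 133, 2880]);
  translate([0, 133, 0]) cube([133, 4254, 2880]);
  translate([5837, 133, 0]) cube([133, 4254, 2880]);
}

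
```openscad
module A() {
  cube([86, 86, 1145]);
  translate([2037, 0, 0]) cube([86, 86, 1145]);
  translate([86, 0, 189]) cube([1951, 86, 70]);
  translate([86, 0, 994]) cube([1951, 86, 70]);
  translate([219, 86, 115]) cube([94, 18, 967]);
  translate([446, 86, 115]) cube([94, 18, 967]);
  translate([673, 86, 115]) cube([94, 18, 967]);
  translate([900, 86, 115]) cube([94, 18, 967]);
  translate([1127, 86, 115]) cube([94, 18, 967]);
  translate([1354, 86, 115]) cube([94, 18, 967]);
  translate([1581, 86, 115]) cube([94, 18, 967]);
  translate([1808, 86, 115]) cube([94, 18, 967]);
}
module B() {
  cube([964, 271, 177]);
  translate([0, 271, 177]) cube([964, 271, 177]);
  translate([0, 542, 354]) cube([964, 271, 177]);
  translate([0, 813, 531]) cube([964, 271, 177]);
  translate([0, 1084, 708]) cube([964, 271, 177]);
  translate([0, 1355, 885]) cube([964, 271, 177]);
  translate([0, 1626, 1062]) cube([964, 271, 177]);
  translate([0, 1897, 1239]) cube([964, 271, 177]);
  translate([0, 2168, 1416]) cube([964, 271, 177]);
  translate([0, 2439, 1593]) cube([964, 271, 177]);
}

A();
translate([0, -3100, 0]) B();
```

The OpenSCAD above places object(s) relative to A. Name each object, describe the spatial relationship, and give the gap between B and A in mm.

A is a fence section. B is a staircase. The staircase is on the floor beside the fence section on its −y side. The gap between the staircase and the fence section is 390 mm.

The staircase's nearest face is 390 mm from the fence section's −y face.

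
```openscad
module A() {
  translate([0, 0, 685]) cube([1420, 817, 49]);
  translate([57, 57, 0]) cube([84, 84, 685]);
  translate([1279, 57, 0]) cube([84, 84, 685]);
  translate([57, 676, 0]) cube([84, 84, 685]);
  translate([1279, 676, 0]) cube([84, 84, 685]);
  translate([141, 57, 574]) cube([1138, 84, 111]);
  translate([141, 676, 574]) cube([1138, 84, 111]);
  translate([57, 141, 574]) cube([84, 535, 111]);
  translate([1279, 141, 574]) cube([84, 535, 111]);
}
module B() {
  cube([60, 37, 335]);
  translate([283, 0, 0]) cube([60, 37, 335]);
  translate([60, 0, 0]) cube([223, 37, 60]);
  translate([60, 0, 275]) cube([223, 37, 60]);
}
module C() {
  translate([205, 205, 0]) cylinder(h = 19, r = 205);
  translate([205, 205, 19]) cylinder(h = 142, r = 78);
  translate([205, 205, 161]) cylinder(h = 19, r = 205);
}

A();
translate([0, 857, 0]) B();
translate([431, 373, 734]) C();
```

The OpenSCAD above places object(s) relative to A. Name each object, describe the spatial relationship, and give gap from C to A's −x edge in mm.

A is a table. B is a picture frame. C is a spool. The picture frame is on the floor beside the table on its +y side. The spool is on top of the table. The gap from the spool to the table's −x edge is 431 mm.

The spool's min-x is at 431; the table's min-x is 0; gap = 431 mm.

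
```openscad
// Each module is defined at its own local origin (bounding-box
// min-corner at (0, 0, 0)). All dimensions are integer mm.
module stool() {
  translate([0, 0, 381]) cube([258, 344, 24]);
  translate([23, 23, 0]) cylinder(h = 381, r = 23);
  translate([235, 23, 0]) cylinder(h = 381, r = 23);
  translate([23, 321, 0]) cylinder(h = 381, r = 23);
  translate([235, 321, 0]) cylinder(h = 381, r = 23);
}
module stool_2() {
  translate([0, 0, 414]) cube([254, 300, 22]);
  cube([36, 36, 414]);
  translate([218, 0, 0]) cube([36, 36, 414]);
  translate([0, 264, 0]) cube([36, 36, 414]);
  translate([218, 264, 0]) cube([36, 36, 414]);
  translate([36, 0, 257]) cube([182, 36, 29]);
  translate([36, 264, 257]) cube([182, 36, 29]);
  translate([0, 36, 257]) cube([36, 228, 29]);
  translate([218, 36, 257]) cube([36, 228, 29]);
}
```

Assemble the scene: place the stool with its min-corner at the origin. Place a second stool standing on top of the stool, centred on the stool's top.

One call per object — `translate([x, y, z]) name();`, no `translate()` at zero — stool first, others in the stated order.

stool();
translate([2, 22, 405]) stool_2();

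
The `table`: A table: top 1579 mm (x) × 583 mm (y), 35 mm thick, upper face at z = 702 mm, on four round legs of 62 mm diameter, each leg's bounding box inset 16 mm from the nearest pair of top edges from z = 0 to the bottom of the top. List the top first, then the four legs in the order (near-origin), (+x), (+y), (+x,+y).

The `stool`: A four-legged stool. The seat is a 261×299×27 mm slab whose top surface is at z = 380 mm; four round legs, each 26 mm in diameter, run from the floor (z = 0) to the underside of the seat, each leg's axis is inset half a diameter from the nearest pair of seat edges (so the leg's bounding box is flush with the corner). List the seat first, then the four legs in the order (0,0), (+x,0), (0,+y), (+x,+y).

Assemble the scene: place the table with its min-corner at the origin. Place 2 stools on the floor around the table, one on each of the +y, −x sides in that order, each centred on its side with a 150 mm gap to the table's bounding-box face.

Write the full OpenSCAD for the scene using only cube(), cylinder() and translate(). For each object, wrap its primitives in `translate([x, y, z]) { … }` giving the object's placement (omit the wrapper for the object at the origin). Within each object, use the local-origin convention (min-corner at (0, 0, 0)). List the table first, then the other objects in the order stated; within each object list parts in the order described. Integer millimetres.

translate([0, 0, 667]) cube([1579, 583, 35]);
translate([47, 47, 0]) cylinder(h = 667, r = 31);
translate([1532, 47, 0]) cylinder(h = 667, r = 31);
translate([47, 536, 0]) cylinder(h = 667, r = 31);
translate([1532, 536, 0]) cylinder(h = 667, r = 31);
translate([659, 733, 0]) {
  translate([0, 0, 353]) cube([261, 299, 27]);
  translate([13, 13, 0]) cylinder(h = 353, r = 13);
  translate([248, 13, 0]) cylinder(h = 353, r = 13);
  translate([13, 286, 0]) cylinder(h = 353, r = 13);
  translate([248, 286, 0]) cylinder(h = 353, r = 13);
}
translate([-411, 142, 0]) {
  translate([0, 0, 353]) cube([261, 299, 27]);
  translate([13, 13, 0]) cylinder(h = 353, r = 13);
  translate([248, 13, 0]) cylinder(h = 353, r = 13);
  translate([13, 286, 0]) cylinder(h = 353, r = 13);
  translate([248, 286, 0]) cylinder(h = 353, r = 13);
}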